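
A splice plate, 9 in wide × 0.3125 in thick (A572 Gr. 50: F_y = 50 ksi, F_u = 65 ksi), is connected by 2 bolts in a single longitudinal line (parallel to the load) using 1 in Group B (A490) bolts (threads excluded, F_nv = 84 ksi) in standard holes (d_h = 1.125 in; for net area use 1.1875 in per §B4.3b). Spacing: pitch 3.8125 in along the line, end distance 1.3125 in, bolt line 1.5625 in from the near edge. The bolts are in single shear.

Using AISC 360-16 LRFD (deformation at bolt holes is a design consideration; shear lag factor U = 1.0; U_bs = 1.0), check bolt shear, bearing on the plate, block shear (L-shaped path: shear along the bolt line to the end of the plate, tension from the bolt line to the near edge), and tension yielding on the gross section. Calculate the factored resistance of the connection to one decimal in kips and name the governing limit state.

45.3 kips (block shear governs)

Bolt shear: A_b = π(1)²/4 = 0.7854 in². φR_n = 0.75 × 84 × 0.7854 × 2 × 1 = 99.0 kips.
Bearing (0.3125 in plate, F_u = 65 ksi): end bolts L_c = 1.3125 − 1.125/2 = 0.75, R_n = min(1.2×0.75×0.3125×65, 2.4×1×0.3125×65) = 18.281 kips/bolt; interior L_c = 3.8125 − 1.125 = 2.6875, R_n = 48.75 kips/bolt. φR_n = 0.75 × (1×18.281 + 1×48.75) = 50.3 kips.
Block shear: shear path 1×[1.3125+1×3.8125] = 1×5.125 in, A_gv = 1.6016, A_nv = 1×(5.125 − 1.5×1.1875)×0.3125 = 1.0449 in²; tension to near edge: (1.5625 − 0.5×1.1875)×0.3125 = 0.30273 in². R_n = min(0.6×65×1.0449, 0.6×50×1.6016) + 1.0×65×0.30273 = min(40.751, 48.048) + 19.677 = 60.428 kips. φR_n = 0.75 × 60.428 = 45.3 kips.
Tension yield (gross): A_g = 9×0.3125 = 2.8125 in². φR_n = 0.90 × 50 × 2.8125 = 126.6 kips.
Governing: min(99.0, 50.3, 45.3, 126.6) = 45.3 kips → block shear.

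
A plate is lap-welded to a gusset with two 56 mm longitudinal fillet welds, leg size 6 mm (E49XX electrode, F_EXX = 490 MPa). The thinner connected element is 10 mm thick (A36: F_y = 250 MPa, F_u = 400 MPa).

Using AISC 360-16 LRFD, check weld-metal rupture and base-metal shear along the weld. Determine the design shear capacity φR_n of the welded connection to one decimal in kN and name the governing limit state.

104.8 kN (weld metal governs)

Weld metal: throat = 0.707×6 = 4.242 mm, L = 2×56 = 112 mm. φR_n = 0.75 × 0.6 × 490 × 4.242 × 112 = 104.8 kN.
Base metal shear (10 mm plate): yield φR_n = 1.0×0.6×250×10×112 = 168.0 kN; rupture φR_n = 0.75×0.6×400×10×112 = 201.6 kN; take 168.0 kN (yield).
Governing: min(104.8, 168.0) = 104.8 kN → weld metal.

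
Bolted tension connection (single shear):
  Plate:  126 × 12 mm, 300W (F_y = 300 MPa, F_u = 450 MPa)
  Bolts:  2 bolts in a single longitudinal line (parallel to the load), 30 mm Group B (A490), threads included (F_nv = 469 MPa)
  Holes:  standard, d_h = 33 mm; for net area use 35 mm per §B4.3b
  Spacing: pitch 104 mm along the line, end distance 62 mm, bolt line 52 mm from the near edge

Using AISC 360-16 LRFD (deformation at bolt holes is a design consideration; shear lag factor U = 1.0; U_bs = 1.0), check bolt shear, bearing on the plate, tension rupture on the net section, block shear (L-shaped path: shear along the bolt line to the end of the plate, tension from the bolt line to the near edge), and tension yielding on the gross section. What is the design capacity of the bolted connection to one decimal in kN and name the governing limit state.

Bolt shear: A_b = π(30)²/4 = 706.86 mm². φR_n = 0.75 × 469 × 706.86 × 2 × 1 = 497.3 kN.
Bearing (12 mm plate, F_u = 450 MPa): end bolts L_c = 62 − 33/2 = 45.5, R_n = min(1.2×45.5×12×450, 2.4×30×12×450) = 294.84 kN/bolt; interior L_c = 104 − 33 = 71, R_n = 388.8 kN/bolt. φR_n = 0.75 × (1×294.84 + 1×388.8) = 512.7 kN.
Tension rupture (net): A_n = (126 − 1×35)×12 = 1092 mm² (U = 1.0, A_e = A_n). φR_n = 0.75 × 450 × 1092 = 368.6 kN.
Block shear: shear path 1×[62+1×104] = 1×166 mm, A_gv = 1992, A_nv = 1×(166 − 1.5×35)×12 = 1362 mm²; tension to near edge: (52 − 0.5×35)×12 = 414 mm². R_n = min(0.6×450×1362, 0.6×300×1992) + 1.0×450×414 = min(367.74, 358.56) + 186.3 = 544.86 kN. φR_n = 0.75 × 544.86 = 408.6 kN.
Tension yield (gross): A_g = 126×12 = 1512 mm². φR_n = 0.90 × 300 × 1512 = 408.2 kN.
Governing: min(497.3, 512.7, 368.6, 408.6, 408.2) = 368.6 kN → net-section rupture.

368.6 kN (net-section rupture governs)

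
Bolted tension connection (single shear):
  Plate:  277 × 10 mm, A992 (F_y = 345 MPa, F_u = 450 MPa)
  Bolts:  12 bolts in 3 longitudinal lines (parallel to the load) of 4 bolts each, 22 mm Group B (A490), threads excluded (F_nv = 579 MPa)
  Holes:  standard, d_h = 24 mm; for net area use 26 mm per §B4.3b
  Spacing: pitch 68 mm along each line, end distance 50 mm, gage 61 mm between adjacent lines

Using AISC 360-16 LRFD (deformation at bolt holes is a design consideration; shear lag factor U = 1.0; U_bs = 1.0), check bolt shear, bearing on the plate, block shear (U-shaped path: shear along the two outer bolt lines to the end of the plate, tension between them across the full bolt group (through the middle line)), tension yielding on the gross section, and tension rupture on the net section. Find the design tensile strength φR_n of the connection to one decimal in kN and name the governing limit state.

671.6 kN (net-section rupture governs)

Bolt shear: A_b = π(22)²/4 = 380.13 mm². φR_n = 0.75 × 579 × 380.13 × 12 × 1 = 1980.9 kN.
Bearing (10 mm plate, F_u = 450 MPa): end bolts L_c = 50 − 24/2 = 38, R_n = min(1.2×38×10×450, 2.4×22×10×450) = 205.2 kN/bolt; interior L_c = 68 − 24 = 44, R_n = 237.6 kN/bolt. φR_n = 0.75 × (3×205.2 + 9×237.6) = 2065.5 kN.
Block shear: shear path 2×[50+3×68] = 2×254 mm, A_gv = 5080, A_nv = 2×(254 − 3.5×26)×10 = 3260 mm²; tension across gage: (122 − 2×26)×10 = 700 mm². R_n = min(0.6×450×3260, 0.6×345×5080) + 1.0×450×700 = min(880.2, 1051.6) + 315 = 1195.2 kN. φR_n = 0.75 × 1195.2 = 896.4 kN.
Tension yield (gross): A_g = 277×10 = 2770 mm². φR_n = 0.90 × 345 × 2770 = 860.1 kN.
Tension rupture (net): A_n = (277 − 3×26)×10 = 1990 mm² (U = 1.0, A_e = A_n). φR_n = 0.75 × 450 × 1990 = 671.6 kN.
Governing: min(1980.9, 2065.5, 896.4, 860.1, 671.6) = 671.6 kN → net-section rupture.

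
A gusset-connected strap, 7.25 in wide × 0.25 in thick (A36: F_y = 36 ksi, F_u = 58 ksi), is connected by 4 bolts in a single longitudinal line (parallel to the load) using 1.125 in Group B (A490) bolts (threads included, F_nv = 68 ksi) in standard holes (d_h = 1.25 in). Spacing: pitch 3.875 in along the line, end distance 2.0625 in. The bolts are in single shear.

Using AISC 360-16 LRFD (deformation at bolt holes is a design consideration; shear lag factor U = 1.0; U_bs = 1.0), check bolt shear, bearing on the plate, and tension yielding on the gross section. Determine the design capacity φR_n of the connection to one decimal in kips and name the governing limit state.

Bolt shear: A_b = π(1.125)²/4 = 0.99402 in². φR_n = 0.75 × 68 × 0.99402 × 4 × 1 = 202.8 kips.
Bearing (0.25 in plate, F_u = 58 ksi): end bolts L_c = 2.0625 − 1.25/2 = 1.4375, R_n = min(1.2×1.4375×0.25×58, 2.4×1.125×0.25×58) = 25.013 kips/bolt; interior L_c = 3.875 − 1.25 = 2.625, R_n = 39.15 kips/bolt. φR_n = 0.75 × (1×25.013 + 3×39.15) = 106.8 kips.
Tension yield (gross): A_g = 7.25×0.25 = 1.8125 in². φR_n = 0.90 × 36 × 1.8125 = 58.7 kips.
Governing: min(202.8, 106.8, 58.7) = 58.7 kips → gross-section yield.

58.7 kips (gross-section yield governs)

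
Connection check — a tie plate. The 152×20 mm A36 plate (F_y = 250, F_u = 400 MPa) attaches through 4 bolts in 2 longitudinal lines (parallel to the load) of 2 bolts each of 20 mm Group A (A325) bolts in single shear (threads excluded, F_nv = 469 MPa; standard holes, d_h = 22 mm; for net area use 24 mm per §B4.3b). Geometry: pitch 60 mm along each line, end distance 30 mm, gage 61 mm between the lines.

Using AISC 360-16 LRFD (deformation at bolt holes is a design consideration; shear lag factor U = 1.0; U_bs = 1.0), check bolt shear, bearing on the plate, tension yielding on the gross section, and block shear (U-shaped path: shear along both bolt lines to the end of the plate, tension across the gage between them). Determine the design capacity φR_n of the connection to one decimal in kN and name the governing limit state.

Bolt shear: A_b = π(20)²/4 = 314.16 mm². φR_n = 0.75 × 469 × 314.16 × 4 × 1 = 442.0 kN.
Bearing (20 mm plate, F_u = 400 MPa): end bolts L_c = 30 − 22/2 = 19, R_n = min(1.2×19×20×400, 2.4×20×20×400) = 182.4 kN/bolt; interior L_c = 60 − 22 = 38, R_n = 364.8 kN/bolt. φR_n = 0.75 × (2×182.4 + 2×364.8) = 820.8 kN.
Tension yield (gross): A_g = 152×20 = 3040 mm². φR_n = 0.90 × 250 × 3040 = 684.0 kN.
Block shear: shear path 2×[30+1×60] = 2×90 mm, A_gv = 3600, A_nv = 2×(90 − 1.5×24)×20 = 2160 mm²; tension across gage: (61 − 1×24)×20 = 740 mm². R_n = min(0.6×400×2160, 0.6×250×3600) + 1.0×400×740 = min(518.4, 540) + 296 = 814.4 kN. φR_n = 0.75 × 814.4 = 610.8 kN.
Governing: min(442.0, 820.8, 684.0, 610.8) = 442.0 kN → bolt shear.

442.0 kN (bolt shear governs)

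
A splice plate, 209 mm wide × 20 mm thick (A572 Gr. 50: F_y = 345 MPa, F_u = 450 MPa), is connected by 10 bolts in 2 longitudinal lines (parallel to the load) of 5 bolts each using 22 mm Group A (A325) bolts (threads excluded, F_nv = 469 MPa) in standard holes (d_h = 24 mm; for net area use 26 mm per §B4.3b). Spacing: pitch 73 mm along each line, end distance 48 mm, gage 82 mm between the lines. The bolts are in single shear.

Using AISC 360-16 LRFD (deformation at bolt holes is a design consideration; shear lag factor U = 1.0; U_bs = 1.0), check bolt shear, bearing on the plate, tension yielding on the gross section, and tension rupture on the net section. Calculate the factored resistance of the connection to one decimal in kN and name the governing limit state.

Bolt shear: A_b = π(22)²/4 = 380.13 mm². φR_n = 0.75 × 469 × 380.13 × 10 × 1 = 1337.1 kN.
Bearing (20 mm plate, F_u = 450 MPa): end bolts L_c = 48 − 24/2 = 36, R_n = min(1.2×36×20×450, 2.4×22×20×450) = 388.8 kN/bolt; interior L_c = 73 − 24 = 49, R_n = 475.2 kN/bolt. φR_n = 0.75 × (2×388.8 + 8×475.2) = 3434.4 kN.
Tension yield (gross): A_g = 209×20 = 4180 mm². φR_n = 0.90 × 345 × 4180 = 1297.9 kN.
Tension rupture (net): A_n = (209 − 2×26)×20 = 3140 mm² (U = 1.0, A_e = A_n). φR_n = 0.75 × 450 × 3140 = 1059.8 kN.
Governing: min(1337.1, 3434.4, 1297.9, 1059.8) = 1059.8 kN → net-section rupture.

1059.8 kN (net-section rupture governs)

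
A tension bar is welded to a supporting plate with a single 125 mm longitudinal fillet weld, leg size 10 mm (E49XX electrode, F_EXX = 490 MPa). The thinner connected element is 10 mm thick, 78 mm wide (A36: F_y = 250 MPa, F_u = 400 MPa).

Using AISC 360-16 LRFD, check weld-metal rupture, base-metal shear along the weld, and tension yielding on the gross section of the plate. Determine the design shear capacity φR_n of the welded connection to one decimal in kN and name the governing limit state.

175.5 kN (gross-section yield governs)

Weld metal: throat = 0.707×10 = 7.07 mm, L = 125 mm. φR_n = 0.75 × 0.6 × 490 × 7.07 × 125 = 194.9 kN.
Base metal shear (10 mm plate): yield φR_n = 1.0×0.6×250×10×125 = 187.5 kN; rupture φR_n = 0.75×0.6×400×10×125 = 225.0 kN; take 187.5 kN (yield).
Tension yield (gross): A_g = 78×10 = 780 mm². φR_n = 0.90 × 250 × 780 = 175.5 kN.
Governing: min(194.9, 187.5, 175.5) = 175.5 kN → gross-section yield.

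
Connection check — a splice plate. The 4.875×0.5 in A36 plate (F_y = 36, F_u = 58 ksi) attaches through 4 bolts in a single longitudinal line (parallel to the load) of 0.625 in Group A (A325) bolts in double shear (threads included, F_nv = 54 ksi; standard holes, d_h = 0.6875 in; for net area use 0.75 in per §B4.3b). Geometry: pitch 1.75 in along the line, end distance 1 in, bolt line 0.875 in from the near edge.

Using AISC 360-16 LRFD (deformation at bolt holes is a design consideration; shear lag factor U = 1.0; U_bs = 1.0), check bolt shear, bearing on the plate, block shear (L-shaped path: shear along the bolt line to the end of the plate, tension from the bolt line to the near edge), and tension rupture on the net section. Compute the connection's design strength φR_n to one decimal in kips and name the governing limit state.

Bolt shear: A_b = π(0.625)²/4 = 0.3068 in². φR_n = 0.75 × 54 × 0.3068 × 4 × 2 = 99.4 kips.
Bearing (0.5 in plate, F_u = 58 ksi): end bolts L_c = 1 − 0.6875/2 = 0.65625, R_n = min(1.2×0.65625×0.5×58, 2.4×0.625×0.5×58) = 22.838 kips/bolt; interior L_c = 1.75 − 0.6875 = 1.0625, R_n = 36.975 kips/bolt. φR_n = 0.75 × (1×22.838 + 3×36.975) = 100.3 kips.
Block shear: shear path 1×[1+3×1.75] = 1×6.25 in, A_gv = 3.125, A_nv = 1×(6.25 − 3.5×0.75)×0.5 = 1.8125 in²; tension to near edge: (0.875 − 0.5×0.75)×0.5 = 0.25 in². R_n = min(0.6×58×1.8125, 0.6×36×3.125) + 1.0×58×0.25 = min(63.075, 67.5) + 14.5 = 77.575 kips. φR_n = 0.75 × 77.575 = 58.2 kips.
Tension rupture (net): A_n = (4.875 − 1×0.75)×0.5 = 2.0625 in² (U = 1.0, A_e = A_n). φR_n = 0.75 × 58 × 2.0625 = 89.7 kips.
Governing: min(99.4, 100.3, 58.2, 89.7) = 58.2 kips → block shear.

58.2 kips (block shear governs)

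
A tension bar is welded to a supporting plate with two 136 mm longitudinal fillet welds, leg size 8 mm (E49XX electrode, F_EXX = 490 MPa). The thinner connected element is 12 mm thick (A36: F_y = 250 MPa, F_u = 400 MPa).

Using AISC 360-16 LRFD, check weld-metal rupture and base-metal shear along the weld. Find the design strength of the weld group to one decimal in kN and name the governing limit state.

339.2 kN (weld metal governs)

Weld metal: throat = 0.707×8 = 5.656 mm, L = 2×136 = 272 mm. φR_n = 0.75 × 0.6 × 490 × 5.656 × 272 = 339.2 kN.
Base metal shear (12 mm plate): yield φR_n = 1.0×0.6×250×12×272 = 489.6 kN; rupture φR_n = 0.75×0.6×400×12×272 = 587.5 kN; take 489.6 kN (yield).
Governing: min(339.2, 489.6) = 339.2 kN → weld metal.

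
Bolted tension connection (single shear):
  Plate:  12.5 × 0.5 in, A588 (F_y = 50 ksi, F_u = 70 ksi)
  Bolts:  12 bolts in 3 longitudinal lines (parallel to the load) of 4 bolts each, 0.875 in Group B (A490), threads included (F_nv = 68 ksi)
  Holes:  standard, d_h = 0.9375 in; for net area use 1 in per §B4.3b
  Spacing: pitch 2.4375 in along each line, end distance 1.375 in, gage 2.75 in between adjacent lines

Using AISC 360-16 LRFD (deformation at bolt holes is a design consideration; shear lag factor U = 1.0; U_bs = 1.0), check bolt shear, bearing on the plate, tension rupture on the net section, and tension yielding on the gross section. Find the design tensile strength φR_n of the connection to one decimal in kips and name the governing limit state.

249.4 kips (net-section rupture governs)

Bolt shear: A_b = π(0.875)²/4 = 0.60132 in². φR_n = 0.75 × 68 × 0.60132 × 12 × 1 = 368.0 kips.
Bearing (0.5 in plate, F_u = 70 ksi): end bolts L_c = 1.375 − 0.9375/2 = 0.90625, R_n = min(1.2×0.90625×0.5×70, 2.4×0.875×0.5×70) = 38.063 kips/bolt; interior L_c = 2.4375 − 0.9375 = 1.5, R_n = 63 kips/bolt. φR_n = 0.75 × (3×38.063 + 9×63) = 510.9 kips.
Tension rupture (net): A_n = (12.5 − 3×1)×0.5 = 4.75 in² (U = 1.0, A_e = A_n). φR_n = 0.75 × 70 × 4.75 = 249.4 kips.
Tension yield (gross): A_g = 12.5×0.5 = 6.25 in². φR_n = 0.90 × 50 × 6.25 = 281.3 kips.
Governing: min(368.0, 510.9, 249.4, 281.3) = 249.4 kips → net-section rupture.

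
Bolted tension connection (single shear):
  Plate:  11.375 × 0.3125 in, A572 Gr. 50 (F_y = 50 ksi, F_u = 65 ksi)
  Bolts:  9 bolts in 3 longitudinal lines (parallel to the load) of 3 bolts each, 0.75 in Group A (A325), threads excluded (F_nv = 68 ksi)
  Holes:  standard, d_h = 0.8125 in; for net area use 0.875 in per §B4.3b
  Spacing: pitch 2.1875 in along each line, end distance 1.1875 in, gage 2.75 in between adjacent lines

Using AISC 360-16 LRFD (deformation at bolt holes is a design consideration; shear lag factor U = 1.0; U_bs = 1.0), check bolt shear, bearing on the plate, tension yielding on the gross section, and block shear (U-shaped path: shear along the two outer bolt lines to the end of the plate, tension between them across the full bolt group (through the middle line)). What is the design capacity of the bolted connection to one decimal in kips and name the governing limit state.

118.8 kips (block shear governs)

Bolt shear: A_b = π(0.75)²/4 = 0.44179 in². φR_n = 0.75 × 68 × 0.44179 × 9 × 1 = 202.8 kips.
Bearing (0.3125 in plate, F_u = 65 ksi): end bolts L_c = 1.1875 − 0.8125/2 = 0.78125, R_n = min(1.2×0.78125×0.3125×65, 2.4×0.75×0.3125×65) = 19.043 kips/bolt; interior L_c = 2.1875 − 0.8125 = 1.375, R_n = 33.516 kips/bolt. φR_n = 0.75 × (3×19.043 + 6×33.516) = 193.7 kips.
Tension yield (gross): A_g = 11.375×0.3125 = 3.5547 in². φR_n = 0.90 × 50 × 3.5547 = 160.0 kips.
Block shear: shear path 2×[1.1875+2×2.1875] = 2×5.5625 in, A_gv = 3.4766, A_nv = 2×(5.5625 − 2.5×0.875)×0.3125 = 2.1094 in²; tension across gage: (5.5 − 2×0.875)×0.3125 = 1.1719 in². R_n = min(0.6×65×2.1094, 0.6×50×3.4766) + 1.0×65×1.1719 = min(82.267, 104.3) + 76.174 = 158.44 kips. φR_n = 0.75 × 158.44 = 118.8 kips.
Governing: min(202.8, 193.7, 160.0, 118.8) = 118.8 kips → block shear.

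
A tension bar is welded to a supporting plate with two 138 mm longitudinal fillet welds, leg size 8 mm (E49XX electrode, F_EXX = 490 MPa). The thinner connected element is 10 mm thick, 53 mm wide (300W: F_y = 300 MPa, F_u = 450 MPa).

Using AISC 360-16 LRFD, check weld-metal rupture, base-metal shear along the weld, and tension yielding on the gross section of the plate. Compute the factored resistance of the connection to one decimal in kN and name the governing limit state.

143.1 kN (gross-section yield governs)

Weld metal: throat = 0.707×8 = 5.656 mm, L = 2×138 = 276 mm. φR_n = 0.75 × 0.6 × 490 × 5.656 × 276 = 344.2 kN.
Base metal shear (10 mm plate): yield φR_n = 1.0×0.6×300×10×276 = 496.8 kN; rupture φR_n = 0.75×0.6×450×10×276 = 558.9 kN; take 496.8 kN (yield).
Tension yield (gross): A_g = 53×10 = 530 mm². φR_n = 0.90 × 300 × 530 = 143.1 kN.
Governing: min(344.2, 496.8, 143.1) = 143.1 kN → gross-section yield.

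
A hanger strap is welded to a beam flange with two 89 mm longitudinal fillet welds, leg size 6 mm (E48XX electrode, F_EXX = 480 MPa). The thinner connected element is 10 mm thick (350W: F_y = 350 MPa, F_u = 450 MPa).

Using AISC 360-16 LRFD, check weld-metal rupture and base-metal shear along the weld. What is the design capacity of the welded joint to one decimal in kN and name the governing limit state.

163.1 kN (weld metal governs)

Weld metal: throat = 0.707×6 = 4.242 mm, L = 2×89 = 178 mm. φR_n = 0.75 × 0.6 × 480 × 4.242 × 178 = 163.1 kN.
Base metal shear (10 mm plate): yield φR_n = 1.0×0.6×350×10×178 = 373.8 kN; rupture φR_n = 0.75×0.6×450×10×178 = 360.5 kN; take 360.5 kN (rupture).
Governing: min(163.1, 360.5) = 163.1 kN → weld metal.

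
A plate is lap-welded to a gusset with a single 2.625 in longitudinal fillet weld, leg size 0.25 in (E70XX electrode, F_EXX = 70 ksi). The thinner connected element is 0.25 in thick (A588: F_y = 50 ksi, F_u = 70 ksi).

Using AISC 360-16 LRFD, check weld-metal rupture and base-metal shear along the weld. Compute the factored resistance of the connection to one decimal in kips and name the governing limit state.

14.6 kips (weld metal governs)

Weld metal: throat = 0.707×0.25 = 0.17675 in, L = 2.625 in. φR_n = 0.75 × 0.6 × 70 × 0.17675 × 2.625 = 14.6 kips.
Base metal shear (0.25 in plate): yield φR_n = 1.0×0.6×50×0.25×2.625 = 19.7 kips; rupture φR_n = 0.75×0.6×70×0.25×2.625 = 20.7 kips; take 19.7 kips (yield).
Governing: min(14.6, 19.7) = 14.6 kips → weld metal.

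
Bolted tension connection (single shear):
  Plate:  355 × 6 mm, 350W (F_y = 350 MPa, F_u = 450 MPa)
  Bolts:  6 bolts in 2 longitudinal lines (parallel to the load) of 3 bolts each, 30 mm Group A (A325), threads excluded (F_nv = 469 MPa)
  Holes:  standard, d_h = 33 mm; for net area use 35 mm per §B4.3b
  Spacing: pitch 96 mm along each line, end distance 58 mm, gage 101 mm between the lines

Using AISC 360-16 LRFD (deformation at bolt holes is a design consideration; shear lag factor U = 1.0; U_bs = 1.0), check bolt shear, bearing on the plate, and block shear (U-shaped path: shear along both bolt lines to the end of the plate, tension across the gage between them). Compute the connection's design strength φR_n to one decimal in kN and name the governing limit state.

Bolt shear: A_b = π(30)²/4 = 706.86 mm². φR_n = 0.75 × 469 × 706.86 × 6 × 1 = 1491.8 kN.
Bearing (6 mm plate, F_u = 450 MPa): end bolts L_c = 58 − 33/2 = 41.5, R_n = min(1.2×41.5×6×450, 2.4×30×6×450) = 134.46 kN/bolt; interior L_c = 96 − 33 = 63, R_n = 194.4 kN/bolt. φR_n = 0.75 × (2×134.46 + 4×194.4) = 784.9 kN.
Block shear: shear path 2×[58+2×96] = 2×250 mm, A_gv = 3000, A_nv = 2×(250 − 2.5×35)×6 = 1950 mm²; tension across gage: (101 − 1×35)×6 = 396 mm². R_n = min(0.6×450×1950, 0.6×350×3000) + 1.0×450×396 = min(526.5, 630) + 178.2 = 704.7 kN. φR_n = 0.75 × 704.7 = 528.5 kN.
Governing: min(1491.8, 784.9, 528.5) = 528.5 kN → block shear.

528.5 kN (block shear governs)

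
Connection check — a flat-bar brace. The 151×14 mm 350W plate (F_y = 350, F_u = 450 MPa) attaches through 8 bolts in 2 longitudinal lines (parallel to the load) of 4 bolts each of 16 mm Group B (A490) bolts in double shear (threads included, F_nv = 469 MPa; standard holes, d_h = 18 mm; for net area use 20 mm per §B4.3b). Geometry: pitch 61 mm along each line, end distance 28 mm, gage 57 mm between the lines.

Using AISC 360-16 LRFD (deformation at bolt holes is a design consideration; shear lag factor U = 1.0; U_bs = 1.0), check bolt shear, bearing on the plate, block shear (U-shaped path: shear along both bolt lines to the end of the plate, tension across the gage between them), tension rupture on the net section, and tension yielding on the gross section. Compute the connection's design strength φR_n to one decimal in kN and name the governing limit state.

Bolt shear: A_b = π(16)²/4 = 201.06 mm². φR_n = 0.75 × 469 × 201.06 × 8 × 2 = 1131.6 kN.
Bearing (14 mm plate, F_u = 450 MPa): end bolts L_c = 28 − 18/2 = 19, R_n = min(1.2×19×14×450, 2.4×16×14×450) = 143.64 kN/bolt; interior L_c = 61 − 18 = 43, R_n = 241.92 kN/bolt. φR_n = 0.75 × (2×143.64 + 6×241.92) = 1304.1 kN.
Block shear: shear path 2×[28+3×61] = 2×211 mm, A_gv = 5908, A_nv = 2×(211 − 3.5×20)×14 = 3948 mm²; tension across gage: (57 − 1×20)×14 = 518 mm². R_n = min(0.6×450×3948, 0.6×350×5908) + 1.0×450×518 = min(1066, 1240.7) + 233.1 = 1299.1 kN. φR_n = 0.75 × 1299.1 = 974.3 kN.
Tension rupture (net): A_n = (151 − 2×20)×14 = 1554 mm² (U = 1.0, A_e = A_n). φR_n = 0.75 × 450 × 1554 = 524.5 kN.
Tension yield (gross): A_g = 151×14 = 2114 mm². φR_n = 0.90 × 350 × 2114 = 665.9 kN.
Governing: min(1131.6, 1304.1, 974.3, 524.5, 665.9) = 524.5 kN → net-section rupture.

524.5 kN (net-section rupture governs)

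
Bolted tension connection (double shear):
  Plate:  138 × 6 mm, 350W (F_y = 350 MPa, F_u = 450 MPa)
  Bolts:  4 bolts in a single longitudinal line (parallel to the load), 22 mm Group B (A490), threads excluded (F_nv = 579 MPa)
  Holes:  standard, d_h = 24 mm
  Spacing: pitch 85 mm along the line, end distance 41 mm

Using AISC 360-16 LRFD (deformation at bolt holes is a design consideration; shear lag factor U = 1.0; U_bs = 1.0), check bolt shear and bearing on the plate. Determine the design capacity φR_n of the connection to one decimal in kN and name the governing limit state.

391.2 kN (bearing governs)

Bolt shear: A_b = π(22)²/4 = 380.13 mm². φR_n = 0.75 × 579 × 380.13 × 4 × 2 = 1320.6 kN.
Bearing (6 mm plate, F_u = 450 MPa): end bolts L_c = 41 − 24/2 = 29, R_n = min(1.2×29×6×450, 2.4×22×6×450) = 93.96 kN/bolt; interior L_c = 85 − 24 = 61, R_n = 142.56 kN/bolt. φR_n = 0.75 × (1×93.96 + 3×142.56) = 391.2 kN.
Governing: min(1320.6, 391.2) = 391.2 kN → bearing.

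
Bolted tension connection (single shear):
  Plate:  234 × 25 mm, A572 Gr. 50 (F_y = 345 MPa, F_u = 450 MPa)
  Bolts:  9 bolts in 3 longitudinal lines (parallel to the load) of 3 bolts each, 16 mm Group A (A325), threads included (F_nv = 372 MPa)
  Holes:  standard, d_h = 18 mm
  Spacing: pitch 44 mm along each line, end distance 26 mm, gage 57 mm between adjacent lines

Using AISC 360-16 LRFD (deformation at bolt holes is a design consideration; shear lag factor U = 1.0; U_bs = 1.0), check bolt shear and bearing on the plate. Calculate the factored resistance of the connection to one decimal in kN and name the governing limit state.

504.9 kN (bolt shear governs)

Bolt shear: A_b = π(16)²/4 = 201.06 mm². φR_n = 0.75 × 372 × 201.06 × 9 × 1 = 504.9 kN.
Bearing (25 mm plate, F_u = 450 MPa): end bolts L_c = 26 − 18/2 = 17, R_n = min(1.2×17×25×450, 2.4×16×25×450) = 229.5 kN/bolt; interior L_c = 44 − 18 = 26, R_n = 351 kN/bolt. φR_n = 0.75 × (3×229.5 + 6×351) = 2095.9 kN.
Governing: min(504.9, 2095.9) = 504.9 kN → bolt shear.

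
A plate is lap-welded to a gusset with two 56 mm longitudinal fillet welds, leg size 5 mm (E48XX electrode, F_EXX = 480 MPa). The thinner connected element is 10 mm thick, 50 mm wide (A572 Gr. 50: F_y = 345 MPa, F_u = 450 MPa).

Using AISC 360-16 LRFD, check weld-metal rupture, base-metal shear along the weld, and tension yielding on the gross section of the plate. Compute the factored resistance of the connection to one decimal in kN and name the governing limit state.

85.5 kN (weld metal governs)

Weld metal: throat = 0.707×5 = 3.535 mm, L = 2×56 = 112 mm. φR_n = 0.75 × 0.6 × 480 × 3.535 × 112 = 85.5 kN.
Base metal shear (10 mm plate): yield φR_n = 1.0×0.6×345×10×112 = 231.8 kN; rupture φR_n = 0.75×0.6×450×10×112 = 226.8 kN; take 226.8 kN (rupture).
Tension yield (gross): A_g = 50×10 = 500 mm². φR_n = 0.90 × 345 × 500 = 155.3 kN.
Governing: min(85.5, 226.8, 155.3) = 85.5 kN → weld metal.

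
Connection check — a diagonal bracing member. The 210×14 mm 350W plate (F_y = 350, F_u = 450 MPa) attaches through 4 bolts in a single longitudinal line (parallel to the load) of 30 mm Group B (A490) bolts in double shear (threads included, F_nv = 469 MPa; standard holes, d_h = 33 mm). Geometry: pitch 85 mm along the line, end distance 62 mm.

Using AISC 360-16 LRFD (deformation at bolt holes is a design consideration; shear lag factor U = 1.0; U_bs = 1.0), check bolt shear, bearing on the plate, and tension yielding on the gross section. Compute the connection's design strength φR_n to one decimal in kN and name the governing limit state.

926.1 kN (gross-section yield governs)

Bolt shear: A_b = π(30)²/4 = 706.86 mm². φR_n = 0.75 × 469 × 706.86 × 4 × 2 = 1989.1 kN.
Bearing (14 mm plate, F_u = 450 MPa): end bolts L_c = 62 − 33/2 = 45.5, R_n = min(1.2×45.5×14×450, 2.4×30×14×450) = 343.98 kN/bolt; interior L_c = 85 − 33 = 52, R_n = 393.12 kN/bolt. φR_n = 0.75 × (1×343.98 + 3×393.12) = 1142.5 kN.
Tension yield (gross): A_g = 210×14 = 2940 mm². φR_n = 0.90 × 350 × 2940 = 926.1 kN.
Governing: min(1989.1, 1142.5, 926.1) = 926.1 kN → gross-section yield.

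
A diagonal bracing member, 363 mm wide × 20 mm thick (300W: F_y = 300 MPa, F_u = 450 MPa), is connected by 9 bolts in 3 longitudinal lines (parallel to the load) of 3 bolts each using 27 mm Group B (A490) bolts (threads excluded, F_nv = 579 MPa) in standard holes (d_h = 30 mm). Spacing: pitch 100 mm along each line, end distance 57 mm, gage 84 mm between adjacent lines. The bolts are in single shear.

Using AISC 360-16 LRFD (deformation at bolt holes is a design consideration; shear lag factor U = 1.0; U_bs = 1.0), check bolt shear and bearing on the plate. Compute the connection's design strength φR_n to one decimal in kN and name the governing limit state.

Bolt shear: A_b = π(27)²/4 = 572.56 mm². φR_n = 0.75 × 579 × 572.56 × 9 × 1 = 2237.7 kN.
Bearing (20 mm plate, F_u = 450 MPa): end bolts L_c = 57 − 30/2 = 42, R_n = min(1.2×42×20×450, 2.4×27×20×450) = 453.6 kN/bolt; interior L_c = 100 − 30 = 70, R_n = 583.2 kN/bolt. φR_n = 0.75 × (3×453.6 + 6×583.2) = 3645.0 kN.
Governing: min(2237.7, 3645.0) = 2237.7 kN → bolt shear.

2237.7 kN (bolt shear governs)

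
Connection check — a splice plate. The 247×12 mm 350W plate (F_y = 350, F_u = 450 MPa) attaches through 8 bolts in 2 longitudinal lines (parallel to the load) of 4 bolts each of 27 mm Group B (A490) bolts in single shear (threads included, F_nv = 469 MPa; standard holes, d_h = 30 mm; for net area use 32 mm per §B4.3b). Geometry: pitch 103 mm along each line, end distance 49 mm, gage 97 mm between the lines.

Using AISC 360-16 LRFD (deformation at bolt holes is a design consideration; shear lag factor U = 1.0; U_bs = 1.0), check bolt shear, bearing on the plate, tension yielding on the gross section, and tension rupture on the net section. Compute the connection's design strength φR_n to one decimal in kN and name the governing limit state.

741.2 kN (net-section rupture governs)

Bolt shear: A_b = π(27)²/4 = 572.56 mm². φR_n = 0.75 × 469 × 572.56 × 8 × 1 = 1611.2 kN.
Bearing (12 mm plate, F_u = 450 MPa): end bolts L_c = 49 − 30/2 = 34, R_n = min(1.2×34×12×450, 2.4×27×12×450) = 220.32 kN/bolt; interior L_c = 103 − 30 = 73, R_n = 349.92 kN/bolt. φR_n = 0.75 × (2×220.32 + 6×349.92) = 1905.1 kN.
Tension yield (gross): A_g = 247×12 = 2964 mm². φR_n = 0.90 × 350 × 2964 = 933.7 kN.
Tension rupture (net): A_n = (247 − 2×32)×12 = 2196 mm² (U = 1.0, A_e = A_n). φR_n = 0.75 × 450 × 2196 = 741.2 kN.
Governing: min(1611.2, 1905.1, 933.7, 741.2) = 741.2 kN → net-section rupture.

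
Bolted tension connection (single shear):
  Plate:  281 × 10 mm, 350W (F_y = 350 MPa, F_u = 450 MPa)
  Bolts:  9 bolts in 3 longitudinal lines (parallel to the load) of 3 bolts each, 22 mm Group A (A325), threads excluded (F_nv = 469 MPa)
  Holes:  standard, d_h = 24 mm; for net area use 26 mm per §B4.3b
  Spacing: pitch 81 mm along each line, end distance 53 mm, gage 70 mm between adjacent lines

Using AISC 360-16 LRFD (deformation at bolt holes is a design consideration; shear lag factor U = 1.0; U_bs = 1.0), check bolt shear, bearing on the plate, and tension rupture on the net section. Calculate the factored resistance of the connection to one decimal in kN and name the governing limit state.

685.1 kN (net-section rupture governs)

Bolt shear: A_b = π(22)²/4 = 380.13 mm². φR_n = 0.75 × 469 × 380.13 × 9 × 1 = 1203.4 kN.
Bearing (10 mm plate, F_u = 450 MPa): end bolts L_c = 53 − 24/2 = 41, R_n = min(1.2×41×10×450, 2.4×22×10×450) = 221.4 kN/bolt; interior L_c = 81 − 24 = 57, R_n = 237.6 kN/bolt. φR_n = 0.75 × (3×221.4 + 6×237.6) = 1567.4 kN.
Tension rupture (net): A_n = (281 − 3×26)×10 = 2030 mm² (U = 1.0, A_e = A_n). φR_n = 0.75 × 450 × 2030 = 685.1 kN.
Governing: min(1203.4, 1567.4, 685.1) = 685.1 kN → net-section rupture.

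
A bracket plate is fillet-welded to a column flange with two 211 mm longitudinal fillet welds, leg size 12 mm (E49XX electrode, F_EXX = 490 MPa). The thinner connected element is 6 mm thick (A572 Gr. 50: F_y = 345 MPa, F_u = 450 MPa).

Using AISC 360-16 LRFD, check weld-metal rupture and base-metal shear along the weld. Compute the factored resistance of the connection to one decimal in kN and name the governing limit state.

Weld metal: throat = 0.707×12 = 8.484 mm, L = 2×211 = 422 mm. φR_n = 0.75 × 0.6 × 490 × 8.484 × 422 = 789.4 kN.
Base metal shear (6 mm plate): yield φR_n = 1.0×0.6×345×6×422 = 524.1 kN; rupture φR_n = 0.75×0.6×450×6×422 = 512.7 kN; take 512.7 kN (rupture).
Governing: min(789.4, 512.7) = 512.7 kN → base-metal shear.

512.7 kN (base-metal shear governs)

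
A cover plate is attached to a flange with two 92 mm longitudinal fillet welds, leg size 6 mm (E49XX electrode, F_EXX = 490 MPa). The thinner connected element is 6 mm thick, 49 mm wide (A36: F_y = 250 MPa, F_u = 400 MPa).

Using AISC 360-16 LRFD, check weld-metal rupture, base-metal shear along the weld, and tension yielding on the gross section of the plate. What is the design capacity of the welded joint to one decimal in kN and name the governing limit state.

Weld metal: throat = 0.707×6 = 4.242 mm, L = 2×92 = 184 mm. φR_n = 0.75 × 0.6 × 490 × 4.242 × 184 = 172.1 kN.
Base metal shear (6 mm plate): yield φR_n = 1.0×0.6×250×6×184 = 165.6 kN; rupture φR_n = 0.75×0.6×400×6×184 = 198.7 kN; take 165.6 kN (yield).
Tension yield (gross): A_g = 49×6 = 294 mm². φR_n = 0.90 × 250 × 294 = 66.2 kN.
Governing: min(172.1, 165.6, 66.2) = 66.2 kN → gross-section yield.

66.2 kN (gross-section yield governs)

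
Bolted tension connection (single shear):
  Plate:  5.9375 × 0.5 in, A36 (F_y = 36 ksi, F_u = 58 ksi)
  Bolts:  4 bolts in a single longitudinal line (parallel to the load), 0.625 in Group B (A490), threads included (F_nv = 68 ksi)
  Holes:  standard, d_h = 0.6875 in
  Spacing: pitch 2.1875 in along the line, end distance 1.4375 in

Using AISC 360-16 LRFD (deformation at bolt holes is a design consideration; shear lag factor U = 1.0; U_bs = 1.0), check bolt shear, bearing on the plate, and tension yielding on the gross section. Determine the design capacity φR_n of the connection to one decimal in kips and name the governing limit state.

Bolt shear: A_b = π(0.625)²/4 = 0.3068 in². φR_n = 0.75 × 68 × 0.3068 × 4 × 1 = 62.6 kips.
Bearing (0.5 in plate, F_u = 58 ksi): end bolts L_c = 1.4375 − 0.6875/2 = 1.09375, R_n = min(1.2×1.09375×0.5×58, 2.4×0.625×0.5×58) = 38.063 kips/bolt; interior L_c = 2.1875 − 0.6875 = 1.5, R_n = 43.5 kips/bolt. φR_n = 0.75 × (1×38.063 + 3×43.5) = 126.4 kips.
Tension yield (gross): A_g = 5.9375×0.5 = 2.9688 in². φR_n = 0.90 × 36 × 2.9688 = 96.2 kips.
Governing: min(62.6, 126.4, 96.2) = 62.6 kips → bolt shear.

62.6 kips (bolt shear governs)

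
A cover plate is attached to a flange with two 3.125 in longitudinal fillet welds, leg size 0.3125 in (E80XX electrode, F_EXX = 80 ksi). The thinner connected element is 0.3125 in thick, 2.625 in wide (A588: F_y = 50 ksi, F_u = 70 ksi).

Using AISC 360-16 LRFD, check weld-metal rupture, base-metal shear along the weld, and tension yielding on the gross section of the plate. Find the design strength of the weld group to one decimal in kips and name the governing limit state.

36.9 kips (gross-section yield governs)

Weld metal: throat = 0.707×0.3125 = 0.22094 in, L = 2×3.125 = 6.25 in. φR_n = 0.75 × 0.6 × 80 × 0.22094 × 6.25 = 49.7 kips.
Base metal shear (0.3125 in plate): yield φR_n = 1.0×0.6×50×0.3125×6.25 = 58.6 kips; rupture φR_n = 0.75×0.6×70×0.3125×6.25 = 61.5 kips; take 58.6 kips (yield).
Tension yield (gross): A_g = 2.625×0.3125 = 0.82031 in². φR_n = 0.90 × 50 × 0.82031 = 36.9 kips.
Governing: min(49.7, 58.6, 36.9) = 36.9 kips → gross-section yield.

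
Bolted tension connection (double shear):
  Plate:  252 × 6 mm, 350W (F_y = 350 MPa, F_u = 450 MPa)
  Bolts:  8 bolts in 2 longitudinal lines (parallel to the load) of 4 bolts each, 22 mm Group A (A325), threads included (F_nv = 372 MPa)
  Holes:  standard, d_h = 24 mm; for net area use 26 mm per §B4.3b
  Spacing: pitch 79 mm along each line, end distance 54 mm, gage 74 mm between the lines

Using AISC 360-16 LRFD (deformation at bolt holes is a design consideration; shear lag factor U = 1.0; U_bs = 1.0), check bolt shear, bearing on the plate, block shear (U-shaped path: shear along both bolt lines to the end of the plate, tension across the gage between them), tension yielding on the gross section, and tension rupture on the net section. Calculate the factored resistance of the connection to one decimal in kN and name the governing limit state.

Bolt shear: A_b = π(22)²/4 = 380.13 mm². φR_n = 0.75 × 372 × 380.13 × 8 × 2 = 1696.9 kN.
Bearing (6 mm plate, F_u = 450 MPa): end bolts L_c = 54 − 24/2 = 42, R_n = min(1.2×42×6×450, 2.4×22×6×450) = 136.08 kN/bolt; interior L_c = 79 − 24 = 55, R_n = 142.56 kN/bolt. φR_n = 0.75 × (2×136.08 + 6×142.56) = 845.6 kN.
Block shear: shear path 2×[54+3×79] = 2×291 mm, A_gv = 3492, A_nv = 2×(291 − 3.5×26)×6 = 2400 mm²; tension across gage: (74 − 1×26)×6 = 288 mm². R_n = min(0.6×450×2400, 0.6×350×3492) + 1.0×450×288 = min(648, 733.32) + 129.6 = 777.6 kN. φR_n = 0.75 × 777.6 = 583.2 kN.
Tension yield (gross): A_g = 252×6 = 1512 mm². φR_n = 0.90 × 350 × 1512 = 476.3 kN.
Tension rupture (net): A_n = (252 − 2×26)×6 = 1200 mm² (U = 1.0, A_e = A_n). φR_n = 0.75 × 450 × 1200 = 405.0 kN.
Governing: min(1696.9, 845.6, 583.2, 476.3, 405.0) = 405.0 kN → net-section rupture.

405.0 kN (net-section rupture governs)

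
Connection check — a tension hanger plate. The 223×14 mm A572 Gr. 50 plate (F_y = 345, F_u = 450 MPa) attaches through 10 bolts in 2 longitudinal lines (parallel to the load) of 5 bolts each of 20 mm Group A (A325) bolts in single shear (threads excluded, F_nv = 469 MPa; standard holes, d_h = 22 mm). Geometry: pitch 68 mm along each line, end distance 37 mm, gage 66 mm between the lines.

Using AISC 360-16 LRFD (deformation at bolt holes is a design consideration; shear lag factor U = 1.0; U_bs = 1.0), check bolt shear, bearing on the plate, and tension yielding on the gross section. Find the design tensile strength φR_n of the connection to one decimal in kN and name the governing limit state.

969.4 kN (gross-section yield governs)

Bolt shear: A_b = π(20)²/4 = 314.16 mm². φR_n = 0.75 × 469 × 314.16 × 10 × 1 = 1105.1 kN.
Bearing (14 mm plate, F_u = 450 MPa): end bolts L_c = 37 − 22/2 = 26, R_n = min(1.2×26×14×450, 2.4×20×14×450) = 196.56 kN/bolt; interior L_c = 68 − 22 = 46, R_n = 302.4 kN/bolt. φR_n = 0.75 × (2×196.56 + 8×302.4) = 2109.2 kN.
Tension yield (gross): A_g = 223×14 = 3122 mm². φR_n = 0.90 × 345 × 3122 = 969.4 kN.
Governing: min(1105.1, 2109.2, 969.4) = 969.4 kN → gross-section yield.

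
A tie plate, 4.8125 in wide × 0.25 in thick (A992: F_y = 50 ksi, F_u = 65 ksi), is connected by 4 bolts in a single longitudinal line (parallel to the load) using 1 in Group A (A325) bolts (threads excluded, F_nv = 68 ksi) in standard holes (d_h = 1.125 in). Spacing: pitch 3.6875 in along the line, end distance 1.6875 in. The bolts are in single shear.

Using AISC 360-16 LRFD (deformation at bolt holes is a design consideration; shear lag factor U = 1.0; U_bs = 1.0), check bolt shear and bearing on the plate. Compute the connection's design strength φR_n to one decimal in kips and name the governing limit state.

Bolt shear: A_b = π(1)²/4 = 0.7854 in². φR_n = 0.75 × 68 × 0.7854 × 4 × 1 = 160.2 kips.
Bearing (0.25 in plate, F_u = 65 ksi): end bolts L_c = 1.6875 − 1.125/2 = 1.125, R_n = min(1.2×1.125×0.25×65, 2.4×1×0.25×65) = 21.938 kips/bolt; interior L_c = 3.6875 − 1.125 = 2.5625, R_n = 39 kips/bolt. φR_n = 0.75 × (1×21.938 + 3×39) = 104.2 kips.
Governing: min(160.2, 104.2) = 104.2 kips → bearing.

104.2 kips (bearing governs)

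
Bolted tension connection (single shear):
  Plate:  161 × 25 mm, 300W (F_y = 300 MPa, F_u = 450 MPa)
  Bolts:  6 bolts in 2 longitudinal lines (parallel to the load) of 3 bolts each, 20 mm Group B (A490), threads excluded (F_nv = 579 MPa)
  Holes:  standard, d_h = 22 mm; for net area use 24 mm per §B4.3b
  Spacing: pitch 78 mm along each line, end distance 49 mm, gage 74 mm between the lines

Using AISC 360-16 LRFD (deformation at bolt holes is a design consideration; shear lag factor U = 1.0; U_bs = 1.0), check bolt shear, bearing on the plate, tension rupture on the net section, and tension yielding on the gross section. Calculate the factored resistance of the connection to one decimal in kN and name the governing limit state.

Bolt shear: A_b = π(20)²/4 = 314.16 mm². φR_n = 0.75 × 579 × 314.16 × 6 × 1 = 818.5 kN.
Bearing (25 mm plate, F_u = 450 MPa): end bolts L_c = 49 − 22/2 = 38, R_n = min(1.2×38×25×450, 2.4×20×25×450) = 513 kN/bolt; interior L_c = 78 − 22 = 56, R_n = 540 kN/bolt. φR_n = 0.75 × (2×513 + 4×540) = 2389.5 kN.
Tension rupture (net): A_n = (161 − 2×24)×25 = 2825 mm² (U = 1.0, A_e = A_n). φR_n = 0.75 × 450 × 2825 = 953.4 kN.
Tension yield (gross): A_g = 161×25 = 4025 mm². φR_n = 0.90 × 300 × 4025 = 1086.8 kN.
Governing: min(818.5, 2389.5, 953.4, 1086.8) = 818.5 kN → bolt shear.

818.5 kN (bolt shear governs)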